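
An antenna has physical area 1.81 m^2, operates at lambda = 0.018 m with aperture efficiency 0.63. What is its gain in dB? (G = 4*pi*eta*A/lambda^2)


G_linear = 4*pi*0.63*1.81/0.018^2 = 44226.64
G_dB = 10*log10(44226.64) = 46.5 dB

46.5 dB


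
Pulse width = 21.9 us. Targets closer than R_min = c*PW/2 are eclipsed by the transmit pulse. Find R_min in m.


R_min = 3e8 * 21.9e-6 / 2 = 3285.0 m

3285.0 m


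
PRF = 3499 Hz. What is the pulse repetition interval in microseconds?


PRI = 1/3499 = 0.0002857959 s = 285.8 us

285.8 us


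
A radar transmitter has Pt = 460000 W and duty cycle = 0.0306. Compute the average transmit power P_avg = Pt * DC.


P_avg = 460000 * 0.0306 = 14076.0 W

14076.0 W


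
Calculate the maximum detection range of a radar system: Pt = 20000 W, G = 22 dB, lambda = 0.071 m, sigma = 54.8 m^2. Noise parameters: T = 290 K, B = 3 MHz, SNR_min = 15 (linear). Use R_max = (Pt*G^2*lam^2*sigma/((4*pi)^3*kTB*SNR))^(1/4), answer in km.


G_lin = 10^(22/10) = 158.489319
R^4 = 20000 * 158.489319^2 * 0.071^2 * 54.8 / ((4*pi)^3 * 1.38e-23 * 290 * 3000000.0 * 15)
R^4 = 3.88336e17 m^4
R_max = (3.88336e17)^(1/4) = 24963.3 m = 25.0 km

25.0 km


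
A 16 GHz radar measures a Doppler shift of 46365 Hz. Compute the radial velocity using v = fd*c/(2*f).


v = 46365 * 3e8 / (2 * 16000000000.0) = 434.7 m/s

434.7 m/s


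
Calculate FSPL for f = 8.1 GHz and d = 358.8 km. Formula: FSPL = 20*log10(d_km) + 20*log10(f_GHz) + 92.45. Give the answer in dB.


20*log10(358.8) = 51.1
20*log10(8.1) = 18.17
FSPL = 161.7 dB

161.7 dB


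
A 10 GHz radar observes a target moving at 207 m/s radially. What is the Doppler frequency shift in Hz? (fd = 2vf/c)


fd = 2 * 207 * 10000000000.0 / 3e8 = 13800.0 Hz

13800.0 Hz


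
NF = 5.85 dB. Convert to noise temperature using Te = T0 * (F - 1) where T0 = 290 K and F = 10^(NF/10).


NF_lin = 10^(5.85/10) = 3.845918
Te = 290 * (3.845918 - 1) = 825.3 K

825.3 K


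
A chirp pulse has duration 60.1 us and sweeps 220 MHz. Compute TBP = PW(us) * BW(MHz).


TBP = 60.1 * 220 = 13222.0

13222.0


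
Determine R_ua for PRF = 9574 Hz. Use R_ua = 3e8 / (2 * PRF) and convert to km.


R_ua = 3e8 / (2 * 9574) = 15667.4 m = 15.7 km

15.7 km


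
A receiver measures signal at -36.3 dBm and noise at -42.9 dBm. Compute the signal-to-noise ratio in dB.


SNR = -36.3 - (-42.9) = 6.6 dB

6.6 dB


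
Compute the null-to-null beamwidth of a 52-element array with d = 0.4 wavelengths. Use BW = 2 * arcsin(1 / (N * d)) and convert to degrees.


1/(N*d) = 1/(52*0.4) = 0.048077
BW = 2*arcsin(0.048077) = 5.5 degrees

5.5 degrees


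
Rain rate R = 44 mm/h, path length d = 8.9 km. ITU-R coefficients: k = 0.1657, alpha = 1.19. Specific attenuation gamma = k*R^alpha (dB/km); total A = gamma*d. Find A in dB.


gamma = 0.1657 * 44^1.19 = 14.963431 dB/km
A = 14.963431 * 8.9 = 133.17 dB

133.17 dB


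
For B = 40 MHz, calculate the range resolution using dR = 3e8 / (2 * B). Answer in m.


dR = 3e8 / (2 * 40000000.0) = 3.75 m

3.75 m


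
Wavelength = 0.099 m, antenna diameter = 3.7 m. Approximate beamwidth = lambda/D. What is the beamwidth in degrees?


BW_rad = 0.099 / 3.7 = 0.026757
BW_deg = 1.53 degrees

1.53 degrees


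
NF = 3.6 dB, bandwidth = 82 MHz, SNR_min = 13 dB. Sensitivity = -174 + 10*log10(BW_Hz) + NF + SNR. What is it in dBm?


10*log10(82000000.0) = 79.14
S = -174 + 79.14 + 3.6 + 13 = -78.3 dBm

-78.3 dBm


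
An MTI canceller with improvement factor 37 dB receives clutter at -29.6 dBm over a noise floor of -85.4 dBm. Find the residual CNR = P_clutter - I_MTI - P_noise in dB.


CNR = -29.6 - 37 - (-85.4) = 18.8 dB

18.8 dB


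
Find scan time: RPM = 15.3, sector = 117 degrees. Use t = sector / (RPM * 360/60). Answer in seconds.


t = 117 / (15.3 * 360) * 60 = 1.27 s

1.27 s


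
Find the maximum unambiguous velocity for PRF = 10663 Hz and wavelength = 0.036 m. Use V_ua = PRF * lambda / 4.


V_ua = 10663 * 0.036 / 4 = 96.0 m/s

96.0 m/s


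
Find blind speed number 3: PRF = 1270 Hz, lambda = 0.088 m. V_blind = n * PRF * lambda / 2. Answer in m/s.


V_blind = 3 * 1270 * 0.088 / 2 = 167.6 m/s

167.6 m/s


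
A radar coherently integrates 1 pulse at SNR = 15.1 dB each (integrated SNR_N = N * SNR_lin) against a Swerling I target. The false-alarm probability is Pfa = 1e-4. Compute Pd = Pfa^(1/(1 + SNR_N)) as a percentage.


SNR_lin = 10^(15.1/10) = 32.35937
SNR_N = 1 * 32.35937 = 32.35937
1/(1 + SNR_N) = 1/33.35937 = 0.0299766
Pd = (1e-4)^0.0299766 = 0.75874
Pd = 75.9%

75.9%


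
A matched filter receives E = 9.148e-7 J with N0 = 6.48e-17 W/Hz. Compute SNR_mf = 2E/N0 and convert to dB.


SNR_lin = 2 * 9.148e-7 / 6.48e-17 = 2.823e10
SNR_dB = 10*log10(2.823e10) = 104.5 dB

104.5 dB


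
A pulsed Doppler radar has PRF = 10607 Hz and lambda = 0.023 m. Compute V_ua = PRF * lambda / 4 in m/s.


V_ua = 10607 * 0.023 / 4 = 61.0 m/s

61.0 m/s


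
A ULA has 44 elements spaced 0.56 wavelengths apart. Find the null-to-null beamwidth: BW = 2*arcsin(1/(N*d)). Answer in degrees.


1/(N*d) = 1/(44*0.56) = 0.040584
BW = 2*arcsin(0.040584) = 4.7 degrees

4.7 degrees


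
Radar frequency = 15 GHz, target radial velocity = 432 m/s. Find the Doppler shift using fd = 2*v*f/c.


fd = 2 * 432 * 15000000000.0 / 3e8 = 43200.0 Hz

43200.0 Hz


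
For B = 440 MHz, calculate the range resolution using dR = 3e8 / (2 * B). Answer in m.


dR = 3e8 / (2 * 440000000.0) = 0.34 m

0.34 m


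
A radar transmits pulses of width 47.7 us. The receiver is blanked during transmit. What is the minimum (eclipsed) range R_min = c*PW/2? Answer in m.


R_min = 3e8 * 47.7e-6 / 2 = 7155.0 m

7155.0 m


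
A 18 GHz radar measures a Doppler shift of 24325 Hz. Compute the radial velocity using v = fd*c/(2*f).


v = 24325 * 3e8 / (2 * 18000000000.0) = 202.7 m/s

202.7 m/s


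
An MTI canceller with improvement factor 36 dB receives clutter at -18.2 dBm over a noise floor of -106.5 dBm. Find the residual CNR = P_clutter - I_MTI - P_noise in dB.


CNR = -18.2 - 36 - (-106.5) = 52.3 dB

52.3 dB


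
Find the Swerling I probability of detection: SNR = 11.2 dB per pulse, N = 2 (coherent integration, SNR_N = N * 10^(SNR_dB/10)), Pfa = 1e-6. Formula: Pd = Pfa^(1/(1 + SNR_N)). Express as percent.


SNR_lin = 10^(11.2/10) = 13.18257
SNR_N = 2 * 13.18257 = 26.36514
1/(1 + SNR_N) = 1/27.36514 = 0.0365428
Pd = (1e-6)^0.0365428 = 0.60359
Pd = 60.4%

60.4%


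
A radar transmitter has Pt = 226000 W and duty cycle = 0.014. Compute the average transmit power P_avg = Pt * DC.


P_avg = 226000 * 0.014 = 3164.0 W

3164.0 W


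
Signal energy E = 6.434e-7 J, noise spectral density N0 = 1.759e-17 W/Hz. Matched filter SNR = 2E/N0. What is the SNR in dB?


SNR_lin = 2 * 6.434e-7 / 1.759e-17 = 7.316e10
SNR_dB = 10*log10(7.316e10) = 108.6 dB

108.6 dB


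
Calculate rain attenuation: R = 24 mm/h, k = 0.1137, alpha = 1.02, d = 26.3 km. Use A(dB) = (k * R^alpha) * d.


gamma = 0.1137 * 24^1.02 = 2.907876 dB/km
A = 2.907876 * 26.3 = 76.48 dB

76.48 dB


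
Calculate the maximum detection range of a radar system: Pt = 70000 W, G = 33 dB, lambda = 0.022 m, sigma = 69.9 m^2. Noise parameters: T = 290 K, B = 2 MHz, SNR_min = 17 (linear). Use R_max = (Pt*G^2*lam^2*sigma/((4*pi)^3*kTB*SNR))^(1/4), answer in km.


G_lin = 10^(33/10) = 1995.262315
R^4 = 70000 * 1995.262315^2 * 0.022^2 * 69.9 / ((4*pi)^3 * 1.38e-23 * 290 * 2000000.0 * 17)
R^4 = 3.49168e19 m^4
R_max = (3.49168e19)^(1/4) = 76870.3 m = 76.9 km

76.9 km


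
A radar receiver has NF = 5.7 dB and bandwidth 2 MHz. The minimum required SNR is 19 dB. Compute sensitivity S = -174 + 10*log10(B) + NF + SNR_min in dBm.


10*log10(2000000.0) = 63.01
S = -174 + 63.01 + 5.7 + 19 = -86.3 dBm

-86.3 dBm


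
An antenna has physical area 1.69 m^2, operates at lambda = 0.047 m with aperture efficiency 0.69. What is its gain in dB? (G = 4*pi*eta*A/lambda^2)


G_linear = 4*pi*0.69*1.69/0.047^2 = 6633.61
G_dB = 10*log10(6633.61) = 38.2 dB

38.2 dB


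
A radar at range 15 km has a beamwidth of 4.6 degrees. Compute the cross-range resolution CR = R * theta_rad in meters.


BW_rad = 0.080285146
CR = 15000 * 0.080285146 = 1204.3 m

1204.3 m


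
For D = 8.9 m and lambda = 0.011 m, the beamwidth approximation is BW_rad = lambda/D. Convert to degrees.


BW_rad = 0.011 / 8.9 = 0.001236
BW_deg = 0.07 degrees

0.07 degrees


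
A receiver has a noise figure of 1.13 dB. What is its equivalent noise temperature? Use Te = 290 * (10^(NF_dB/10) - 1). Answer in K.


NF_lin = 10^(1.13/10) = 1.297179
Te = 290 * (1.297179 - 1) = 86.2 K

86.2 K


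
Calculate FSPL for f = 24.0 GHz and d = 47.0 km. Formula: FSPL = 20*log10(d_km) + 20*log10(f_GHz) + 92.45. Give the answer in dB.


20*log10(47.0) = 33.44
20*log10(24.0) = 27.6
FSPL = 153.5 dB

153.5 dB


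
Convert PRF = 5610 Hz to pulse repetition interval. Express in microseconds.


PRI = 1/5610 = 0.0001782531 s = 178.3 us

178.3 us


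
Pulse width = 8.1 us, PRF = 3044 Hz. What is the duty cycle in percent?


DC = 8.1e-6 * 3044 * 100 = 2.47%

2.47%


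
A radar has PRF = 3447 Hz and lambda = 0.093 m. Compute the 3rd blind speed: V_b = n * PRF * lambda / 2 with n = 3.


V_blind = 3 * 3447 * 0.093 / 2 = 480.9 m/s

480.9 m/s


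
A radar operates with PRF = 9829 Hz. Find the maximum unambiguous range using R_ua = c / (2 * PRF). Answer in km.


R_ua = 3e8 / (2 * 9829) = 15261.0 m = 15.3 km

15.3 km


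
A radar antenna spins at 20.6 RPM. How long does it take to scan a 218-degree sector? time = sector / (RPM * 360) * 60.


t = 218 / (20.6 * 360) * 60 = 1.76 s

1.76 s


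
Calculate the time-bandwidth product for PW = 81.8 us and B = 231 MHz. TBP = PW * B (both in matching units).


TBP = 81.8 * 231 = 18895.8

18895.8


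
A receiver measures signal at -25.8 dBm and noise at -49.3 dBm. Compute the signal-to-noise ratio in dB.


SNR = -25.8 - (-49.3) = 23.5 dB

23.5 dB


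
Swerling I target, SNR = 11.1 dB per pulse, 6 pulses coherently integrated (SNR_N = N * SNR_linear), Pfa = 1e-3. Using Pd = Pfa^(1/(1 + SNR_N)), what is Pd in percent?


SNR_lin = 10^(11.1/10) = 12.8825
SNR_N = 6 * 12.8825 = 77.295
1/(1 + SNR_N) = 1/78.295 = 0.0127722
Pd = (1e-3)^0.0127722 = 0.91555
Pd = 91.6%

91.6%


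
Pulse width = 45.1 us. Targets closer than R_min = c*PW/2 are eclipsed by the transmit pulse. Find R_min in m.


R_min = 3e8 * 45.1e-6 / 2 = 6765.0 m

6765.0 m


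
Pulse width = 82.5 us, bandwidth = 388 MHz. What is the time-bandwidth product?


TBP = 82.5 * 388 = 32010.0

32010.0


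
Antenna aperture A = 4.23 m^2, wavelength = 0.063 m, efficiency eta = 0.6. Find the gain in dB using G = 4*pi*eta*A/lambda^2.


G_linear = 4*pi*0.6*4.23/0.063^2 = 8035.64
G_dB = 10*log10(8035.64) = 39.1 dB

39.1 dB


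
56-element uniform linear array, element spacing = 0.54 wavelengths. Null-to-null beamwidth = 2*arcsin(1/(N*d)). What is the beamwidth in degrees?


1/(N*d) = 1/(56*0.54) = 0.033069
BW = 2*arcsin(0.033069) = 3.8 degrees

3.8 degrees


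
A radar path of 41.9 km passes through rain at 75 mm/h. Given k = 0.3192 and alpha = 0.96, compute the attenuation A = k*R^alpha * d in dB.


gamma = 0.3192 * 75^0.96 = 20.142886 dB/km
A = 20.142886 * 41.9 = 843.99 dB

843.99 dB


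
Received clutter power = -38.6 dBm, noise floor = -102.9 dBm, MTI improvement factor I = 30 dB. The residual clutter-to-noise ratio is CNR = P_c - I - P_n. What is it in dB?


CNR = -38.6 - 30 - (-102.9) = 34.3 dB

34.3 dB


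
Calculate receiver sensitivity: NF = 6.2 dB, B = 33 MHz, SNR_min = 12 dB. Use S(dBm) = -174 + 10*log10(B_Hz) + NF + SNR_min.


10*log10(33000000.0) = 75.19
S = -174 + 75.19 + 6.2 + 12 = -80.6 dBm

-80.6 dBm


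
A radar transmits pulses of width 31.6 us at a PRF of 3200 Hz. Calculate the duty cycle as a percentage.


DC = 31.6e-6 * 3200 * 100 = 10.11%

10.11%


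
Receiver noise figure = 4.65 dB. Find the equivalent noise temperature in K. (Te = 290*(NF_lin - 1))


NF_lin = 10^(4.65/10) = 2.917427
Te = 290 * (2.917427 - 1) = 556.1 K

556.1 K


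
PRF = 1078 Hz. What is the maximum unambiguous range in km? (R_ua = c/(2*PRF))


R_ua = 3e8 / (2 * 1078) = 139146.6 m = 139.1 km

139.1 km


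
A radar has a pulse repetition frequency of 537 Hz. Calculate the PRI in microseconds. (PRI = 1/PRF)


PRI = 1/537 = 0.0018621974 s = 1862.2 us

1862.2 us


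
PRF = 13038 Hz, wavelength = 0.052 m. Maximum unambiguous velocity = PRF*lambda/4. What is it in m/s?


V_ua = 13038 * 0.052 / 4 = 169.5 m/s

169.5 m/s


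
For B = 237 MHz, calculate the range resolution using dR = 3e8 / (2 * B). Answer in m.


dR = 3e8 / (2 * 237000000.0) = 0.63 m

0.63 m


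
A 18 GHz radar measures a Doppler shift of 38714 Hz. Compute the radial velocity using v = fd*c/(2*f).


v = 38714 * 3e8 / (2 * 18000000000.0) = 322.6 m/s

322.6 m/s


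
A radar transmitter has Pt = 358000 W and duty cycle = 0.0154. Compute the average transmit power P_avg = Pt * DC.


P_avg = 358000 * 0.0154 = 5513.2 W

5513.2 W


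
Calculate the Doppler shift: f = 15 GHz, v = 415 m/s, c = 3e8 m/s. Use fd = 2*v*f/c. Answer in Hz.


fd = 2 * 415 * 15000000000.0 / 3e8 = 41500.0 Hz

41500.0 Hz


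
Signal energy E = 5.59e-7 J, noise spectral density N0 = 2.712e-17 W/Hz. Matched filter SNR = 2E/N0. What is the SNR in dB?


SNR_lin = 2 * 5.59e-7 / 2.712e-17 = 4.122e10
SNR_dB = 10*log10(4.122e10) = 106.2 dB

106.2 dB


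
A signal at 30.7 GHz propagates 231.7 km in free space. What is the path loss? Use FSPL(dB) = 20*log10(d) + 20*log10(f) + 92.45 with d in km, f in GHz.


20*log10(231.7) = 47.3
20*log10(30.7) = 29.74
FSPL = 169.5 dB

169.5 dB


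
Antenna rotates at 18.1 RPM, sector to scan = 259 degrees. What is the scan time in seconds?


t = 259 / (18.1 * 360) * 60 = 2.38 s

2.38 s


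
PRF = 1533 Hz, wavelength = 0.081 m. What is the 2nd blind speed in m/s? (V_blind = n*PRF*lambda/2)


V_blind = 2 * 1533 * 0.081 / 2 = 124.2 m/s

124.2 m/s


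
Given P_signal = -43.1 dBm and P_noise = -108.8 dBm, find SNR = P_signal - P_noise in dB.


SNR = -43.1 - (-108.8) = 65.7 dB

65.7 dB


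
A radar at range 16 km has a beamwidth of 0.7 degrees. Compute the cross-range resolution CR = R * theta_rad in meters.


BW_rad = 0.012217305
CR = 16000 * 0.012217305 = 195.5 m

195.5 m


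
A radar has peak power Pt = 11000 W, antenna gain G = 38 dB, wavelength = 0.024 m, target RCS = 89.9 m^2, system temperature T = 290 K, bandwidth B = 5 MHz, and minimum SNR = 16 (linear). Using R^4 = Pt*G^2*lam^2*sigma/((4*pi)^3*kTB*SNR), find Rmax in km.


G_lin = 10^(38/10) = 6309.573445
R^4 = 11000 * 6309.573445^2 * 0.024^2 * 89.9 / ((4*pi)^3 * 1.38e-23 * 290 * 5000000.0 * 16)
R^4 = 3.56926e19 m^4
R_max = (3.56926e19)^(1/4) = 77293.8 m = 77.3 km

77.3 km


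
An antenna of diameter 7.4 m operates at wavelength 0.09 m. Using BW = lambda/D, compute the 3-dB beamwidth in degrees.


BW_rad = 0.09 / 7.4 = 0.012162
BW_deg = 0.7 degrees

0.7 degrees


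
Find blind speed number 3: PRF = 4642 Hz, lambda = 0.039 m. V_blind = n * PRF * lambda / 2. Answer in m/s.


V_blind = 3 * 4642 * 0.039 / 2 = 271.6 m/s

271.6 m/s


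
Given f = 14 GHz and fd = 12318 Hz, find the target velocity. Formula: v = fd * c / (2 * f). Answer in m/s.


v = 12318 * 3e8 / (2 * 14000000000.0) = 132.0 m/s

132.0 m/s


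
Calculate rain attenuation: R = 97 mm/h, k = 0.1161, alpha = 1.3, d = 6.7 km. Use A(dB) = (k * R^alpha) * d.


gamma = 0.1161 * 97^1.3 = 44.425822 dB/km
A = 44.425822 * 6.7 = 297.65 dB

297.65 dB


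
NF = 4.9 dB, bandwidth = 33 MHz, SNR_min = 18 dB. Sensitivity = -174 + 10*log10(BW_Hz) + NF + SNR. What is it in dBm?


10*log10(33000000.0) = 75.19
S = -174 + 75.19 + 4.9 + 18 = -75.9 dBm

-75.9 dBm


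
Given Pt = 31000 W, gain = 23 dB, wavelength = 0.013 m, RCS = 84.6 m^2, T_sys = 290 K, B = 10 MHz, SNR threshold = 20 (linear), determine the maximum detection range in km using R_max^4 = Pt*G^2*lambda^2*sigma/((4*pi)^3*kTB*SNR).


G_lin = 10^(23/10) = 199.526231
R^4 = 31000 * 199.526231^2 * 0.013^2 * 84.6 / ((4*pi)^3 * 1.38e-23 * 290 * 10000000.0 * 20)
R^4 = 1.11092e16 m^4
R_max = (1.11092e16)^(1/4) = 10266.5 m = 10.3 km

10.3 km


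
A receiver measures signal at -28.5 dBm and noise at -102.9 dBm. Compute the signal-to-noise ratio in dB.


SNR = -28.5 - (-102.9) = 74.4 dB

74.4 dB


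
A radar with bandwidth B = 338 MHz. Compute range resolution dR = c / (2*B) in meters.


dR = 3e8 / (2 * 338000000.0) = 0.44 m

0.44 m


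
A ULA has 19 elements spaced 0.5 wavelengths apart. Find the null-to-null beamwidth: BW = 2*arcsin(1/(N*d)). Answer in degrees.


1/(N*d) = 1/(19*0.5) = 0.105263
BW = 2*arcsin(0.105263) = 12.1 degrees

12.1 degrees


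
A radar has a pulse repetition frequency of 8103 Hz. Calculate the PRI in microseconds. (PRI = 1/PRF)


PRI = 1/8103 = 0.0001234111 s = 123.4 us

123.4 us


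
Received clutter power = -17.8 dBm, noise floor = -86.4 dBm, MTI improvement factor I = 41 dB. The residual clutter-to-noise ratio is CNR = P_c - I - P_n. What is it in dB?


CNR = -17.8 - 41 - (-86.4) = 27.6 dB

27.6 dB


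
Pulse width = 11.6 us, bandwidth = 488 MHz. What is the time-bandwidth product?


TBP = 11.6 * 488 = 5660.8

5660.8


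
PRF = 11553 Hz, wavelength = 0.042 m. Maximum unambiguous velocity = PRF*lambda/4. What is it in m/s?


V_ua = 11553 * 0.042 / 4 = 121.3 m/s

121.3 m/s


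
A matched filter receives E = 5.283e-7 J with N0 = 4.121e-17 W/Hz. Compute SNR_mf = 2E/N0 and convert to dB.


SNR_lin = 2 * 5.283e-7 / 4.121e-17 = 2.564e10
SNR_dB = 10*log10(2.564e10) = 104.1 dB

104.1 dB


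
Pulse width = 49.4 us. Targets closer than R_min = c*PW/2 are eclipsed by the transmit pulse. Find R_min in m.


R_min = 3e8 * 49.4e-6 / 2 = 7410.0 m

7410.0 m


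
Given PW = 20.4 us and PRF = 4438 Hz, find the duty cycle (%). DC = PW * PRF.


DC = 20.4e-6 * 4438 * 100 = 9.05%

9.05%


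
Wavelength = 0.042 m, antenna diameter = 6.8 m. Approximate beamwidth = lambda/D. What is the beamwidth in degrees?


BW_rad = 0.042 / 6.8 = 0.006176
BW_deg = 0.35 degrees

0.35 degrees


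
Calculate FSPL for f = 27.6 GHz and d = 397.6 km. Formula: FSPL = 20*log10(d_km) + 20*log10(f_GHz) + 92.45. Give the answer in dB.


20*log10(397.6) = 51.99
20*log10(27.6) = 28.82
FSPL = 173.3 dB

173.3 dB


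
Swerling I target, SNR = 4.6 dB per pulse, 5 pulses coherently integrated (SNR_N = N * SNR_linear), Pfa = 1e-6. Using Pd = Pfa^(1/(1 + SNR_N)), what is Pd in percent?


SNR_lin = 10^(4.6/10) = 2.88403
SNR_N = 5 * 2.88403 = 14.42015
1/(1 + SNR_N) = 1/15.42015 = 0.0648502
Pd = (1e-6)^0.0648502 = 0.40822
Pd = 40.8%

40.8%


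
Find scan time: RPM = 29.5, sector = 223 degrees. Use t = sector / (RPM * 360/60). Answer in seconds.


t = 223 / (29.5 * 360) * 60 = 1.26 s

1.26 s


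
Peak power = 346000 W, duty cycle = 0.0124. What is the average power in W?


P_avg = 346000 * 0.0124 = 4290.4 W

4290.4 W


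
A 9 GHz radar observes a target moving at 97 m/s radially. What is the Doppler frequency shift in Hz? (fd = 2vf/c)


fd = 2 * 97 * 9000000000.0 / 3e8 = 5820.0 Hz

5820.0 Hz


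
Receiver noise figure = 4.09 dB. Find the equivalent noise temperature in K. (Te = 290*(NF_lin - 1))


NF_lin = 10^(4.09/10) = 2.564484
Te = 290 * (2.564484 - 1) = 453.7 K

453.7 K


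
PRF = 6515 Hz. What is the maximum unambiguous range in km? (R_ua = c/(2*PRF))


R_ua = 3e8 / (2 * 6515) = 23023.8 m = 23.0 km

23.0 km


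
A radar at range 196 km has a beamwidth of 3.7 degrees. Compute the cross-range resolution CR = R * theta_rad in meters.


BW_rad = 0.064577182
CR = 196000 * 0.064577182 = 12657.1 m

12657.1 m


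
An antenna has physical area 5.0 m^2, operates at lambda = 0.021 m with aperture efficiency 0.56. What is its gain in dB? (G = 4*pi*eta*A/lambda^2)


G_linear = 4*pi*0.56*5.0/0.021^2 = 79786.48
G_dB = 10*log10(79786.48) = 49.0 dB

49.0 dB


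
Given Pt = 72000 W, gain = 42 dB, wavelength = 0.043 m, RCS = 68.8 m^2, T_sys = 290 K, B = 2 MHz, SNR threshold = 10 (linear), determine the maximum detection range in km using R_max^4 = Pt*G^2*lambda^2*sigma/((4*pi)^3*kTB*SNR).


G_lin = 10^(42/10) = 15848.931925
R^4 = 72000 * 15848.931925^2 * 0.043^2 * 68.8 / ((4*pi)^3 * 1.38e-23 * 290 * 2000000.0 * 10)
R^4 = 1.44851e22 m^4
R_max = (1.44851e22)^(1/4) = 346920.8 m = 346.9 km

346.9 km


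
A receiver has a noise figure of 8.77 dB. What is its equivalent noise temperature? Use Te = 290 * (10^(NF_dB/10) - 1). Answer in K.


NF_lin = 10^(8.77/10) = 7.533556
Te = 290 * (7.533556 - 1) = 1894.7 K

1894.7 K


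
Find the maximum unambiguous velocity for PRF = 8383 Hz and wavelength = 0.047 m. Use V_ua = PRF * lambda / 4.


V_ua = 8383 * 0.047 / 4 = 98.5 m/s

98.5 m/s


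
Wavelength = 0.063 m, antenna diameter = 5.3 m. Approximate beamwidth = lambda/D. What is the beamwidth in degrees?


BW_rad = 0.063 / 5.3 = 0.011887
BW_deg = 0.68 degrees

0.68 degrees


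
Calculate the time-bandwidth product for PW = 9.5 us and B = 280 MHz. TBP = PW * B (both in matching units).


TBP = 9.5 * 280 = 2660.0

2660.0


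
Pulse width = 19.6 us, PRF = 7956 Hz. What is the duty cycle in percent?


DC = 19.6e-6 * 7956 * 100 = 15.59%

15.59%


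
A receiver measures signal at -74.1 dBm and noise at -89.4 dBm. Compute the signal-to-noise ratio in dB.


SNR = -74.1 - (-89.4) = 15.3 dB

15.3 dB


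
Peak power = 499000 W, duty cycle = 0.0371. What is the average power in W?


P_avg = 499000 * 0.0371 = 18512.9 W

18512.9 W


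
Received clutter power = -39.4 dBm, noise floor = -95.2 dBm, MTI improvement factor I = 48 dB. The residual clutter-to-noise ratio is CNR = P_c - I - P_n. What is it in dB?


CNR = -39.4 - 48 - (-95.2) = 7.8 dB

7.8 dB


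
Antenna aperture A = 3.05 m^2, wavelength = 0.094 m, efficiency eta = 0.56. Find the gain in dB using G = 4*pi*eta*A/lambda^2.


G_linear = 4*pi*0.56*3.05/0.094^2 = 2429.08
G_dB = 10*log10(2429.08) = 33.9 dB

33.9 dB


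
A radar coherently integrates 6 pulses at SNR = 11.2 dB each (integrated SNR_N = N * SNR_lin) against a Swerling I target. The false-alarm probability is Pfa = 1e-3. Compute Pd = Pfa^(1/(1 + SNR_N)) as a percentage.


SNR_lin = 10^(11.2/10) = 13.18257
SNR_N = 6 * 13.18257 = 79.09542
1/(1 + SNR_N) = 1/80.09542 = 0.0124851
Pd = (1e-3)^0.0124851 = 0.91737
Pd = 91.7%

91.7%


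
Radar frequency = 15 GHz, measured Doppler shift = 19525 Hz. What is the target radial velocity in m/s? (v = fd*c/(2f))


v = 19525 * 3e8 / (2 * 15000000000.0) = 195.3 m/s

195.3 m/s


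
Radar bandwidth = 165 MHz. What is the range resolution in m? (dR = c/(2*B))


dR = 3e8 / (2 * 165000000.0) = 0.91 m

0.91 m


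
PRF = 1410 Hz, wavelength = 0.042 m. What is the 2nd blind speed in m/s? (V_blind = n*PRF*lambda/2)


V_blind = 2 * 1410 * 0.042 / 2 = 59.2 m/s

59.2 m/s


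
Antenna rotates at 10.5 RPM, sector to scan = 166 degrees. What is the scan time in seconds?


t = 166 / (10.5 * 360) * 60 = 2.63 s

2.63 s


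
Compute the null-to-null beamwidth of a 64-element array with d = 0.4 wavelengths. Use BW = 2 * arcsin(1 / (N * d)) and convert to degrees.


1/(N*d) = 1/(64*0.4) = 0.039062
BW = 2*arcsin(0.039062) = 4.5 degrees

4.5 degrees


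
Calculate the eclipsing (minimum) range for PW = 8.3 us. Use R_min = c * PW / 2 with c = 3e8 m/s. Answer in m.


R_min = 3e8 * 8.3e-6 / 2 = 1245.0 m

1245.0 m


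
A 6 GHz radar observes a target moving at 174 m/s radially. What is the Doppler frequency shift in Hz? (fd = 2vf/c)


fd = 2 * 174 * 6000000000.0 / 3e8 = 6960.0 Hz

6960.0 Hz


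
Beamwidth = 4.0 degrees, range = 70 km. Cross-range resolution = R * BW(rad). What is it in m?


BW_rad = 0.06981317
CR = 70000 * 0.06981317 = 4886.9 m

4886.9 m


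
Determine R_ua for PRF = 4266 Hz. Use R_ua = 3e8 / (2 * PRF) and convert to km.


R_ua = 3e8 / (2 * 4266) = 35161.7 m = 35.2 km

35.2 km


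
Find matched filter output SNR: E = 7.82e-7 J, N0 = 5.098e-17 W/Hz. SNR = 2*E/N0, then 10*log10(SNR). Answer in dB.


SNR_lin = 2 * 7.82e-7 / 5.098e-17 = 3.068e10
SNR_dB = 10*log10(3.068e10) = 104.9 dB

104.9 dB


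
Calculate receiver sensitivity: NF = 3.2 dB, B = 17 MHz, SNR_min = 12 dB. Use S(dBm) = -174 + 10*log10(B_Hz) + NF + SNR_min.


10*log10(17000000.0) = 72.3
S = -174 + 72.3 + 3.2 + 12 = -86.5 dBm

-86.5 dBm


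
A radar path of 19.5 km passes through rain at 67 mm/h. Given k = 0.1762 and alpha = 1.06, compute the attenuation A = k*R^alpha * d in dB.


gamma = 0.1762 * 67^1.06 = 15.193058 dB/km
A = 15.193058 * 19.5 = 296.26 dB

296.26 dB


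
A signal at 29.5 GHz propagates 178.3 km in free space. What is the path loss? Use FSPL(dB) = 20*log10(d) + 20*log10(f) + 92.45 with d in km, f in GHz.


20*log10(178.3) = 45.02
20*log10(29.5) = 29.4
FSPL = 166.9 dB

166.9 dB


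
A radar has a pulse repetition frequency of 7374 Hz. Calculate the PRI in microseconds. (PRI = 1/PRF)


PRI = 1/7374 = 0.0001356116 s = 135.6 us

135.6 us


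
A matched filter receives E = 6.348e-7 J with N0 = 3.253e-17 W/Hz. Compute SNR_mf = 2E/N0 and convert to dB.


SNR_lin = 2 * 6.348e-7 / 3.253e-17 = 3.903e10
SNR_dB = 10*log10(3.903e10) = 105.9 dB

105.9 dB


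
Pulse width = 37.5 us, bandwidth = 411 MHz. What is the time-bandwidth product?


TBP = 37.5 * 411 = 15412.5

15412.5


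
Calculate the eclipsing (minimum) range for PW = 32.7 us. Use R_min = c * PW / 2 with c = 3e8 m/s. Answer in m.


R_min = 3e8 * 32.7e-6 / 2 = 4905.0 m

4905.0 m


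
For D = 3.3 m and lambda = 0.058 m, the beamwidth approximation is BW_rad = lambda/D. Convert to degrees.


BW_rad = 0.058 / 3.3 = 0.017576
BW_deg = 1.01 degrees

1.01 degrees


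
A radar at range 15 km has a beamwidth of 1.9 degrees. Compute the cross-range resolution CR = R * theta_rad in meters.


BW_rad = 0.033161256
CR = 15000 * 0.033161256 = 497.4 m

497.4 m


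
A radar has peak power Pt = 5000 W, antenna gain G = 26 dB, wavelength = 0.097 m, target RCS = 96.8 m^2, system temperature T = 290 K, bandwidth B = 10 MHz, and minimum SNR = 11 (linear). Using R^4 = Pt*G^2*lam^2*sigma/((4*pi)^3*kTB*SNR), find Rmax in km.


G_lin = 10^(26/10) = 398.107171
R^4 = 5000 * 398.107171^2 * 0.097^2 * 96.8 / ((4*pi)^3 * 1.38e-23 * 290 * 10000000.0 * 11)
R^4 = 8.26208e17 m^4
R_max = (8.26208e17)^(1/4) = 30149.0 m = 30.1 km

30.1 km


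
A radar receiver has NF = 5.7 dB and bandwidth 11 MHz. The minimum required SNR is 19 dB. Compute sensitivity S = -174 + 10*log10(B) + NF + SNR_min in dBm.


10*log10(11000000.0) = 70.41
S = -174 + 70.41 + 5.7 + 19 = -78.9 dBm

-78.9 dBm


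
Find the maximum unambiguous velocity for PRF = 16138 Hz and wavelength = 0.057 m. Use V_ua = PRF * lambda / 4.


V_ua = 16138 * 0.057 / 4 = 230.0 m/s

230.0 m/s


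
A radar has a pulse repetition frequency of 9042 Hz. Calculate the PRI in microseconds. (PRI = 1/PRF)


PRI = 1/9042 = 0.000110595 s = 110.6 us

110.6 us


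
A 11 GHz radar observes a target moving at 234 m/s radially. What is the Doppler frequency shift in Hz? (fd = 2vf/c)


fd = 2 * 234 * 11000000000.0 / 3e8 = 17160.0 Hz

17160.0 Hz


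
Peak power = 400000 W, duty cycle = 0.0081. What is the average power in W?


P_avg = 400000 * 0.0081 = 3240.0 W

3240.0 W


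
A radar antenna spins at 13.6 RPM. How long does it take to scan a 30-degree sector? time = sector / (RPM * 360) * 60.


t = 30 / (13.6 * 360) * 60 = 0.37 s

0.37 s


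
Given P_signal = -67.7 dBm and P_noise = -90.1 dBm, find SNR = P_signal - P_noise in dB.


SNR = -67.7 - (-90.1) = 22.4 dB

22.4 dB


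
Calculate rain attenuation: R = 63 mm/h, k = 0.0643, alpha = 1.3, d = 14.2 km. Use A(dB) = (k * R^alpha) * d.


gamma = 0.0643 * 63^1.3 = 14.039566 dB/km
A = 14.039566 * 14.2 = 199.36 dB

199.36 dB


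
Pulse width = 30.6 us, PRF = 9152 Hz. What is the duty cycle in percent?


DC = 30.6e-6 * 9152 * 100 = 28.01%

28.01%


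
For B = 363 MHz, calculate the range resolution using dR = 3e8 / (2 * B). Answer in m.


dR = 3e8 / (2 * 363000000.0) = 0.41 m

0.41 m


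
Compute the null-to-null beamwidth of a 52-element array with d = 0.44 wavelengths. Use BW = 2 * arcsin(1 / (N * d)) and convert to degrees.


1/(N*d) = 1/(52*0.44) = 0.043706
BW = 2*arcsin(0.043706) = 5.0 degrees

5.0 degrees


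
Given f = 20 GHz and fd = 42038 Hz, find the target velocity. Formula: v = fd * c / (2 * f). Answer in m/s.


v = 42038 * 3e8 / (2 * 20000000000.0) = 315.3 m/s

315.3 m/s


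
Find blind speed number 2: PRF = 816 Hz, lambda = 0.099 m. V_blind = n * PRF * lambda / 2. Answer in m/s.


V_blind = 2 * 816 * 0.099 / 2 = 80.8 m/s

80.8 m/s


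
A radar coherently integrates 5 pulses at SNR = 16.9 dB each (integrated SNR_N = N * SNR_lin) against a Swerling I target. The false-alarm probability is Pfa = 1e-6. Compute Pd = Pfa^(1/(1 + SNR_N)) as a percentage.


SNR_lin = 10^(16.9/10) = 48.97788
SNR_N = 5 * 48.97788 = 244.8894
1/(1 + SNR_N) = 1/245.8894 = 0.0040669
Pd = (1e-6)^0.0040669 = 0.94536
Pd = 94.5%

94.5%


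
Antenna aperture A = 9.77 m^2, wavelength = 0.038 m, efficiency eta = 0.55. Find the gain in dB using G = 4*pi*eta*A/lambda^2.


G_linear = 4*pi*0.55*9.77/0.038^2 = 46762.74
G_dB = 10*log10(46762.74) = 46.7 dB

46.7 dB


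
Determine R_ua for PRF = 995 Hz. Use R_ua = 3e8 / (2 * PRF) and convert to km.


R_ua = 3e8 / (2 * 995) = 150753.8 m = 150.8 km

150.8 km


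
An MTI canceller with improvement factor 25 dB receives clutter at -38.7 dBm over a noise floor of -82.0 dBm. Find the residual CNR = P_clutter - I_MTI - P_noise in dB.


CNR = -38.7 - 25 - (-82.0) = 18.3 dB

18.3 dB


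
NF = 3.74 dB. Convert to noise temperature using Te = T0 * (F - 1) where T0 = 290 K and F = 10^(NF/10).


NF_lin = 10^(3.74/10) = 2.36592
Te = 290 * (2.36592 - 1) = 396.1 K

396.1 K


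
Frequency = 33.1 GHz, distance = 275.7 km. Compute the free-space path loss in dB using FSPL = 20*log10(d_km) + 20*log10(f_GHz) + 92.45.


20*log10(275.7) = 48.81
20*log10(33.1) = 30.4
FSPL = 171.7 dB

171.7 dB


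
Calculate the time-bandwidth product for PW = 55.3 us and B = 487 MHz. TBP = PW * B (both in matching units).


TBP = 55.3 * 487 = 26931.1

26931.1


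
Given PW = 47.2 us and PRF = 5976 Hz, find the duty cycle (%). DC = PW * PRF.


DC = 47.2e-6 * 5976 * 100 = 28.21%

28.21%


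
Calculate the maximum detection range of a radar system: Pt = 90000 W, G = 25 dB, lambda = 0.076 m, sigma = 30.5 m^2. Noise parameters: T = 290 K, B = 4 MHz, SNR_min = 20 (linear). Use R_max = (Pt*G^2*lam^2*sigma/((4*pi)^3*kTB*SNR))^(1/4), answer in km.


G_lin = 10^(25/10) = 316.227766
R^4 = 90000 * 316.227766^2 * 0.076^2 * 30.5 / ((4*pi)^3 * 1.38e-23 * 290 * 4000000.0 * 20)
R^4 = 2.49559e18 m^4
R_max = (2.49559e18)^(1/4) = 39746.0 m = 39.7 km

39.7 km


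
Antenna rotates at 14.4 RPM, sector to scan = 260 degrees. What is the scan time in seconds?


t = 260 / (14.4 * 360) * 60 = 3.01 s

3.01 s


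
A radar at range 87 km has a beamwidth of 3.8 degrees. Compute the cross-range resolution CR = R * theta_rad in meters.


BW_rad = 0.066322512
CR = 87000 * 0.066322512 = 5770.1 m

5770.1 m


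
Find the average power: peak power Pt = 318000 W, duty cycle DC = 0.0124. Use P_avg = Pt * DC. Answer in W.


P_avg = 318000 * 0.0124 = 3943.2 W

3943.2 W


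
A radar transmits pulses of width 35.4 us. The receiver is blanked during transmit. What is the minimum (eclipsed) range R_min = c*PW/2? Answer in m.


R_min = 3e8 * 35.4e-6 / 2 = 5310.0 m

5310.0 m


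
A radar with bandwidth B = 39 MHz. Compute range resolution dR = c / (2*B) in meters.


dR = 3e8 / (2 * 39000000.0) = 3.85 m

3.85 m


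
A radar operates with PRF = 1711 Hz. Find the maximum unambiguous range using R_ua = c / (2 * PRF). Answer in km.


R_ua = 3e8 / (2 * 1711) = 87668.0 m = 87.7 km

87.7 km


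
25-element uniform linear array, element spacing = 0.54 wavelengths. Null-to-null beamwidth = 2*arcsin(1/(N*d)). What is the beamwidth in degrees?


1/(N*d) = 1/(25*0.54) = 0.074074
BW = 2*arcsin(0.074074) = 8.5 degrees

8.5 degrees


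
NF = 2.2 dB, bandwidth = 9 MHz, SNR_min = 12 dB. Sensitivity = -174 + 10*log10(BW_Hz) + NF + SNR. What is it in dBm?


10*log10(9000000.0) = 69.54
S = -174 + 69.54 + 2.2 + 12 = -90.3 dBm

-90.3 dBm


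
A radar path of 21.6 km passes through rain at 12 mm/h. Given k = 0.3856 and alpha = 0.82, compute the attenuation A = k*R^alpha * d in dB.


gamma = 0.3856 * 12^0.82 = 2.95846 dB/km
A = 2.95846 * 21.6 = 63.9 dB

63.9 dB


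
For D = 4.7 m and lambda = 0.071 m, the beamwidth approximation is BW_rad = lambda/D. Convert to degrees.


BW_rad = 0.071 / 4.7 = 0.015106
BW_deg = 0.87 degrees

0.87 degrees


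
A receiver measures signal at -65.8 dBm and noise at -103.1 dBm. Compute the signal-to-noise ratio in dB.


SNR = -65.8 - (-103.1) = 37.3 dB

37.3 dB


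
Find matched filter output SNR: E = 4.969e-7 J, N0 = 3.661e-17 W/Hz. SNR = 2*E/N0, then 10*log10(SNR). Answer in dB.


SNR_lin = 2 * 4.969e-7 / 3.661e-17 = 2.715e10
SNR_dB = 10*log10(2.715e10) = 104.3 dB

104.3 dB


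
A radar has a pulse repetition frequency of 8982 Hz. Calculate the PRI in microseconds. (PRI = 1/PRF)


PRI = 1/8982 = 0.0001113338 s = 111.3 us

111.3 us


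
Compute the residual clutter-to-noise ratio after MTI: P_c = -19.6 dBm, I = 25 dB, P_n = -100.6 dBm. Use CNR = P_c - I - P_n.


CNR = -19.6 - 25 - (-100.6) = 56.0 dB

56.0 dB


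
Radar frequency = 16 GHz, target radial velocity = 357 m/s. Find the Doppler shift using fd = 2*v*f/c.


fd = 2 * 357 * 16000000000.0 / 3e8 = 38080.0 Hz

38080.0 Hz


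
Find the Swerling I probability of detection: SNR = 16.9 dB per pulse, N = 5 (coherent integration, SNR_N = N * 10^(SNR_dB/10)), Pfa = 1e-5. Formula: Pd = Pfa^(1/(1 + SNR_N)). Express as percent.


SNR_lin = 10^(16.9/10) = 48.97788
SNR_N = 5 * 48.97788 = 244.8894
1/(1 + SNR_N) = 1/245.8894 = 0.0040669
Pd = (1e-5)^0.0040669 = 0.95426
Pd = 95.4%

95.4%


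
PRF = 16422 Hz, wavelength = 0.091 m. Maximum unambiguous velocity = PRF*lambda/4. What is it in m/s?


V_ua = 16422 * 0.091 / 4 = 373.6 m/s

373.6 m/s


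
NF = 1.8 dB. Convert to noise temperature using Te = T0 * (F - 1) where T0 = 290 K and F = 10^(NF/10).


NF_lin = 10^(1.8/10) = 1.513561
Te = 290 * (1.513561 - 1) = 148.9 K

148.9 K


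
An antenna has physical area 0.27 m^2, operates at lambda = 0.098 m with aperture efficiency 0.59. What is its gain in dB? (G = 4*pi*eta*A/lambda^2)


G_linear = 4*pi*0.59*0.27/0.098^2 = 208.44
G_dB = 10*log10(208.44) = 23.2 dB

23.2 dB


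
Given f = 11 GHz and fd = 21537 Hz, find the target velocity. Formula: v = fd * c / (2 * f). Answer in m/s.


v = 21537 * 3e8 / (2 * 11000000000.0) = 293.7 m/s

293.7 m/s


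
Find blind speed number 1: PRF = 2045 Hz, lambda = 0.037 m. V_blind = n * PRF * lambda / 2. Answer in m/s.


V_blind = 1 * 2045 * 0.037 / 2 = 37.8 m/s

37.8 m/s


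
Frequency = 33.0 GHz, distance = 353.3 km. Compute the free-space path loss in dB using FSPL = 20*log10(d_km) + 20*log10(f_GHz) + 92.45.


20*log10(353.3) = 50.96
20*log10(33.0) = 30.37
FSPL = 173.8 dB

173.8 dB


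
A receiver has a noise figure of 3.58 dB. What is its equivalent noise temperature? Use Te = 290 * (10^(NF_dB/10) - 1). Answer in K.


NF_lin = 10^(3.58/10) = 2.280342
Te = 290 * (2.280342 - 1) = 371.3 K

371.3 K


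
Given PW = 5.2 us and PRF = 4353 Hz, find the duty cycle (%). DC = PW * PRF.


DC = 5.2e-6 * 4353 * 100 = 2.26%

2.26%


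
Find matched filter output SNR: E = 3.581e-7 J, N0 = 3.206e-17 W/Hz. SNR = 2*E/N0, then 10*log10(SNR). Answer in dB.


SNR_lin = 2 * 3.581e-7 / 3.206e-17 = 2.234e10
SNR_dB = 10*log10(2.234e10) = 103.5 dB

103.5 dB


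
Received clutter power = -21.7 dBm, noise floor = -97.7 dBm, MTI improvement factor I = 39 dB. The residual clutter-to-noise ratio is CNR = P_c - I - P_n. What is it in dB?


CNR = -21.7 - 39 - (-97.7) = 37.0 dB

37.0 dB


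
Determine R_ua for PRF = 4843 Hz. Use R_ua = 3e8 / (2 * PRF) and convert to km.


R_ua = 3e8 / (2 * 4843) = 30972.5 m = 31.0 km

31.0 km


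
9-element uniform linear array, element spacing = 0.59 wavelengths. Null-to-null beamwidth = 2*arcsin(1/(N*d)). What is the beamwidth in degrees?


1/(N*d) = 1/(9*0.59) = 0.188324
BW = 2*arcsin(0.188324) = 21.7 degrees

21.7 degrees


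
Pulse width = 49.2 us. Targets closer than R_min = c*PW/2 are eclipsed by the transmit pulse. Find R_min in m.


R_min = 3e8 * 49.2e-6 / 2 = 7380.0 m

7380.0 m


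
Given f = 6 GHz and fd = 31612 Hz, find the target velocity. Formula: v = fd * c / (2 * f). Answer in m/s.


v = 31612 * 3e8 / (2 * 6000000000.0) = 790.3 m/s

790.3 m/s


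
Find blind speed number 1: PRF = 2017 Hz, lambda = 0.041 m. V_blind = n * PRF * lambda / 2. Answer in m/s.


V_blind = 1 * 2017 * 0.041 / 2 = 41.3 m/s

41.3 m/s


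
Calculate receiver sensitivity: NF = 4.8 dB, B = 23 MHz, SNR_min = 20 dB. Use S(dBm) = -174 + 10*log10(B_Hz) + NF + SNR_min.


10*log10(23000000.0) = 73.62
S = -174 + 73.62 + 4.8 + 20 = -75.6 dBm

-75.6 dBm


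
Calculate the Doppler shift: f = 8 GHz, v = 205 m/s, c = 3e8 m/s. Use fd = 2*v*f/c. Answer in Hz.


fd = 2 * 205 * 8000000000.0 / 3e8 = 10933.3 Hz

10933.3 Hz


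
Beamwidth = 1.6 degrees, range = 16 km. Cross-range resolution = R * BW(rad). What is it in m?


BW_rad = 0.027925268
CR = 16000 * 0.027925268 = 446.8 m

446.8 m


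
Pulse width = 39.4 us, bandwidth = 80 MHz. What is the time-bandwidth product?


TBP = 39.4 * 80 = 3152.0

3152.0


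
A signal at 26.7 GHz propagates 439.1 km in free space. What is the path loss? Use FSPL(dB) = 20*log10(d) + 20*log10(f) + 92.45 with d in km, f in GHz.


20*log10(439.1) = 52.85
20*log10(26.7) = 28.53
FSPL = 173.8 dB

173.8 dB


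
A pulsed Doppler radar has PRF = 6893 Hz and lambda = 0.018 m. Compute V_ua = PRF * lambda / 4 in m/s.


V_ua = 6893 * 0.018 / 4 = 31.0 m/s

31.0 m/s


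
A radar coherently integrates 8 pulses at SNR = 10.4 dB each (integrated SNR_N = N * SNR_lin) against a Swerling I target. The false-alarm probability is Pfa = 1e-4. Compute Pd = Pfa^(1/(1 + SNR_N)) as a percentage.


SNR_lin = 10^(10.4/10) = 10.96478
SNR_N = 8 * 10.96478 = 87.71824
1/(1 + SNR_N) = 1/88.71824 = 0.0112716
Pd = (1e-4)^0.0112716 = 0.90139
Pd = 90.1%

90.1%


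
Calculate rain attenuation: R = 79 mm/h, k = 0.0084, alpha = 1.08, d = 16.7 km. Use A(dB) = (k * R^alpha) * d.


gamma = 0.0084 * 79^1.08 = 0.941275 dB/km
A = 0.941275 * 16.7 = 15.72 dB

15.72 dB


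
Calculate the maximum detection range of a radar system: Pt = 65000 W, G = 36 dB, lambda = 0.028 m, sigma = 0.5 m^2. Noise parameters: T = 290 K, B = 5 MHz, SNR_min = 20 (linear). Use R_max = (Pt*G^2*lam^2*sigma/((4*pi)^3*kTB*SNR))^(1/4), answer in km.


G_lin = 10^(36/10) = 3981.071706
R^4 = 65000 * 3981.071706^2 * 0.028^2 * 0.5 / ((4*pi)^3 * 1.38e-23 * 290 * 5000000.0 * 20)
R^4 = 5.08502e17 m^4
R_max = (5.08502e17)^(1/4) = 26703.8 m = 26.7 km

26.7 km


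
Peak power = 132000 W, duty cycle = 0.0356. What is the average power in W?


P_avg = 132000 * 0.0356 = 4699.2 W

4699.2 W


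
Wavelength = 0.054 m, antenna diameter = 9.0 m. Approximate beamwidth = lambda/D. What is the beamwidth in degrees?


BW_rad = 0.054 / 9.0 = 0.006
BW_deg = 0.34 degrees

0.34 degrees
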